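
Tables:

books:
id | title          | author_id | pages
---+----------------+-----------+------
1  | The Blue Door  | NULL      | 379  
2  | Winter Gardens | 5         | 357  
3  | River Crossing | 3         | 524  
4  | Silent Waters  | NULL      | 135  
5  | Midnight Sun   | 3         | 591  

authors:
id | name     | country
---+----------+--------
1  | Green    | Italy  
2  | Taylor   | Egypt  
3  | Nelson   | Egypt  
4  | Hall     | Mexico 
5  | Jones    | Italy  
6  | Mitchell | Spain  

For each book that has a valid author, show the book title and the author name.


INNER JOIN keeps only books rows whose author_id matches an id in authors. Walk through each book:
  - book 1 (The Blue Door): author_id=NULL, no match -> dropped
  - book 2 (Winter Gardens): author_id=5 -> matches Jones
  - book 3 (River Crossing): author_id=3 -> matches Nelson
  - book 4 (Silent Waters): author_id=NULL, no match -> dropped
  - book 5 (Midnight Sun): author_id=3 -> matches Nelson
So 2 of 5 rows are dropped.

SQL:
SELECT a.title, b.name AS author
FROM books a
INNER JOIN authors b ON a.author_id = b.id

Result:
title          | author
---------------+-------
Winter Gardens | Jones 
River Crossing | Nelson
Midnight Sun   | Nelson


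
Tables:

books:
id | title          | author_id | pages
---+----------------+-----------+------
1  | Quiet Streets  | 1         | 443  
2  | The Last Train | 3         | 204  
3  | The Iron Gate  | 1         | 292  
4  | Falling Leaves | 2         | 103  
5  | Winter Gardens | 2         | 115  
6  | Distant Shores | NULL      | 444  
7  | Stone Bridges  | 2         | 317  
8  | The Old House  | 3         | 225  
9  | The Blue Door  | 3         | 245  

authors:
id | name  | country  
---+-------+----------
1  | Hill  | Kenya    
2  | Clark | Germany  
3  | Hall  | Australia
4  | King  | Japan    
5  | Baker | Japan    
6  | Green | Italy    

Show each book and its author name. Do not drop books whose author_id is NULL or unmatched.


LEFT JOIN keeps every row from books (the left table); where author_id has no match in authors, the author columns become NULL. Walk through each book:
  - book 1 (Quiet Streets): author_id=1 -> matches Hill
  - book 2 (The Last Train): author_id=3 -> matches Hall
  - book 3 (The Iron Gate): author_id=1 -> matches Hill
  - book 4 (Falling Leaves): author_id=2 -> matches Clark
  - book 5 (Winter Gardens): author_id=2 -> matches Clark
  - book 6 (Distant Shores): author_id=NULL, no match -> kept with NULL
  - book 7 (Stone Bridges): author_id=2 -> matches Clark
  - book 8 (The Old House): author_id=3 -> matches Hall
  - book 9 (The Blue Door): author_id=3 -> matches Hall
All 9 rows appear; 1 has NULL author.

SQL:
SELECT a.title, b.name AS author
FROM books a
LEFT JOIN authors b ON a.author_id = b.id

Result:
title          | author
---------------+-------
Quiet Streets  | Hill  
The Last Train | Hall  
The Iron Gate  | Hill  
Falling Leaves | Clark 
Winter Gardens | Clark 
Distant Shores | NULL  
Stone Bridges  | Clark 
The Old House  | Hall  
The Blue Door  | Hall  


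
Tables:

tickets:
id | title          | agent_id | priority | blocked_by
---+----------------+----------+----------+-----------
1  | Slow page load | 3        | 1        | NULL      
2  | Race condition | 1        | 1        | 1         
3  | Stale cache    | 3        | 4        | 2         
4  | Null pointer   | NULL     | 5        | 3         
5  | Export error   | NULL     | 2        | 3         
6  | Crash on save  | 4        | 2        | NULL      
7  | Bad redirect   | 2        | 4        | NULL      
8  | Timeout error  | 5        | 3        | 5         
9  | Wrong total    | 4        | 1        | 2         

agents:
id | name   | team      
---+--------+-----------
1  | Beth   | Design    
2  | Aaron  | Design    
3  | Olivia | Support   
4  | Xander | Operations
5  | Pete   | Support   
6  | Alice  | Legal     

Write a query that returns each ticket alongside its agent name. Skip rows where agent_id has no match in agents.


INNER JOIN keeps only tickets rows whose agent_id matches an id in agents. Walk through each ticket:
  - ticket 1 (Slow page load): agent_id=3 -> matches Olivia
  - ticket 2 (Race condition): agent_id=1 -> matches Beth
  - ticket 3 (Stale cache): agent_id=3 -> matches Olivia
  - ticket 4 (Null pointer): agent_id=NULL, no match -> dropped
  - ticket 5 (Export error): agent_id=NULL, no match -> dropped
  - ticket 6 (Crash on save): agent_id=4 -> matches Xander
  - ticket 7 (Bad redirect): agent_id=2 -> matches Aaron
  - ticket 8 (Timeout error): agent_id=5 -> matches Pete
  - ticket 9 (Wrong total): agent_id=4 -> matches Xander
So 2 of 9 rows are dropped.

SQL:
SELECT a.title, b.name AS agent
FROM tickets a
INNER JOIN agents b ON a.agent_id = b.id

Result:
title          | agent 
---------------+-------
Slow page load | Olivia
Race condition | Beth  
Stale cache    | Olivia
Crash on save  | Xander
Bad redirect   | Aaron 
Timeout error  | Pete  
Wrong total    | Xander


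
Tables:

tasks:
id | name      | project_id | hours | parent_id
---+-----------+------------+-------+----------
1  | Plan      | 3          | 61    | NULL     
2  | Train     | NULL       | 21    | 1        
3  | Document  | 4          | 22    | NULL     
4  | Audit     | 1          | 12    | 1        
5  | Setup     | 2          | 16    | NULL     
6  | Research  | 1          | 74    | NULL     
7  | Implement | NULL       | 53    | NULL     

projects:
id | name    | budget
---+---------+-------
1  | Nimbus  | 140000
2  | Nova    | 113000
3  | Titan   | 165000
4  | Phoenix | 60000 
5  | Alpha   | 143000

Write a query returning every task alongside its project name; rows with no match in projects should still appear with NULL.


LEFT JOIN keeps every row from tasks (the left table); where project_id has no match in projects, the project columns become NULL. Walk through each task:
  - task 1 (Plan): project_id=3 -> matches Titan
  - task 2 (Train): project_id=NULL, no match -> kept with NULL
  - task 3 (Document): project_id=4 -> matches Phoenix
  - task 4 (Audit): project_id=1 -> matches Nimbus
  - task 5 (Setup): project_id=2 -> matches Nova
  - task 6 (Research): project_id=1 -> matches Nimbus
  - task 7 (Implement): project_id=NULL, no match -> kept with NULL
All 7 rows appear; 2 have NULL project.

SQL:
SELECT a.name, b.name AS project
FROM tasks a
LEFT JOIN projects b ON a.project_id = b.id

Result:
name      | project
----------+--------
Plan      | Titan  
Train     | NULL   
Document  | Phoenix
Audit     | Nimbus 
Setup     | Nova   
Research  | Nimbus 
Implement | NULL   


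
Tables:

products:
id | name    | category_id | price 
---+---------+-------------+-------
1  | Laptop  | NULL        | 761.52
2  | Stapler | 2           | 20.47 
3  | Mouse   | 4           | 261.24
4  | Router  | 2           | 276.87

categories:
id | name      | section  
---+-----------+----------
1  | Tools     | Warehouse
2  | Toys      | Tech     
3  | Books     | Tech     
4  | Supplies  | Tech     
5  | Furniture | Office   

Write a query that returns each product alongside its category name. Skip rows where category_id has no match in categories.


INNER JOIN keeps only products rows whose category_id matches an id in categories. Walk through each product:
  - product 1 (Laptop): category_id=NULL, no match -> dropped
  - product 2 (Stapler): category_id=2 -> matches Toys
  - product 3 (Mouse): category_id=4 -> matches Supplies
  - product 4 (Router): category_id=2 -> matches Toys
So 1 of 4 rows is dropped.

SQL:
SELECT a.name, b.name AS category
FROM products a
INNER JOIN categories b ON a.category_id = b.id

Result:
name    | category
--------+---------
Stapler | Toys    
Mouse   | Supplies
Router  | Toys    


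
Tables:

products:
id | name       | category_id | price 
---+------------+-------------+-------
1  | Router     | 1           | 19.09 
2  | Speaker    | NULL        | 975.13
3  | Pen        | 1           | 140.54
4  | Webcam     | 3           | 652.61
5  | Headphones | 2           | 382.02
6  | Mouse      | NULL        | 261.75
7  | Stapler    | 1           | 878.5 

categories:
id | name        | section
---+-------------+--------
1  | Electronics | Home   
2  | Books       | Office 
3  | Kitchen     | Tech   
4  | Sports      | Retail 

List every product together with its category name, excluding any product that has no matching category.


INNER JOIN keeps only products rows whose category_id matches an id in categories. Walk through each product:
  - product 1 (Router): category_id=1 -> matches Electronics
  - product 2 (Speaker): category_id=NULL, no match -> dropped
  - product 3 (Pen): category_id=1 -> matches Electronics
  - product 4 (Webcam): category_id=3 -> matches Kitchen
  - product 5 (Headphones): category_id=2 -> matches Books
  - product 6 (Mouse): category_id=NULL, no match -> dropped
  - product 7 (Stapler): category_id=1 -> matches Electronics
So 2 of 7 rows are dropped.

SQL:
SELECT a.name, b.name AS category
FROM products a
INNER JOIN categories b ON a.category_id = b.id

Result:
name       | category   
-----------+------------
Router     | Electronics
Pen        | Electronics
Webcam     | Kitchen    
Headphones | Books      
Stapler    | Electronics


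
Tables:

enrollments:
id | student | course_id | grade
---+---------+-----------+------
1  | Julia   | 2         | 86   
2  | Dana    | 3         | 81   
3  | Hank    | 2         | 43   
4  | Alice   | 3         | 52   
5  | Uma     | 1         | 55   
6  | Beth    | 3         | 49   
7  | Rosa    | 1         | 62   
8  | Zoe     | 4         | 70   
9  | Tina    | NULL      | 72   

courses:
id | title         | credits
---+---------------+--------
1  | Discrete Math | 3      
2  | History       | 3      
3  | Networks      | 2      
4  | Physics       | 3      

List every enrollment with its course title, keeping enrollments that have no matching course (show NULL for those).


LEFT JOIN keeps every row from enrollments (the left table); where course_id has no match in courses, the course columns become NULL. Walk through each enrollment:
  - enrollment 1 (Julia): course_id=2 -> matches History
  - enrollment 2 (Dana): course_id=3 -> matches Networks
  - enrollment 3 (Hank): course_id=2 -> matches History
  - enrollment 4 (Alice): course_id=3 -> matches Networks
  - enrollment 5 (Uma): course_id=1 -> matches Discrete Math
  - enrollment 6 (Beth): course_id=3 -> matches Networks
  - enrollment 7 (Rosa): course_id=1 -> matches Discrete Math
  - enrollment 8 (Zoe): course_id=4 -> matches Physics
  - enrollment 9 (Tina): course_id=NULL, no match -> kept with NULL
All 9 rows appear; 1 has NULL course.

SQL:
SELECT a.student, b.title AS course
FROM enrollments a
LEFT JOIN courses b ON a.course_id = b.id

Result:
student | course       
--------+--------------
Julia   | History      
Dana    | Networks     
Hank    | History      
Alice   | Networks     
Uma     | Discrete Math
Beth    | Networks     
Rosa    | Discrete Math
Zoe     | Physics      
Tina    | NULL         


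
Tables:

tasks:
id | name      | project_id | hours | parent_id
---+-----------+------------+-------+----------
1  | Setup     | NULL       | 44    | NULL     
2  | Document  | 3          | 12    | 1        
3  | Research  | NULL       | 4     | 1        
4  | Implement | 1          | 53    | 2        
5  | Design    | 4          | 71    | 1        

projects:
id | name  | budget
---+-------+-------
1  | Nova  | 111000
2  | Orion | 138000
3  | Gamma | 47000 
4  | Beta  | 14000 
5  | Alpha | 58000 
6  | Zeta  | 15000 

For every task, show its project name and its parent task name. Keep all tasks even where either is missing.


Two LEFT JOINs from the same base table tasks: one to projects via project_id, one to tasks itself via parent_id. Both are LEFT so every task is preserved.
Match against projects:
  - task 1 (Setup): project_id=NULL, no match -> kept with NULL
  - task 2 (Document): project_id=3 -> matches Gamma
  - task 3 (Research): project_id=NULL, no match -> kept with NULL
  - task 4 (Implement): project_id=1 -> matches Nova
  - task 5 (Design): project_id=4 -> matches Beta
Match against tasks (self):
  - task 1 (Setup): parent_id=NULL -> NULL
  - task 2 (Document): parent_id=1 -> Setup
  - task 3 (Research): parent_id=1 -> Setup
  - task 4 (Implement): parent_id=2 -> Document
  - task 5 (Design): parent_id=1 -> Setup

SQL:
SELECT a.name, b.name AS project, c.name AS parent
FROM tasks a
LEFT JOIN projects b ON a.project_id = b.id
LEFT JOIN tasks c ON a.parent_id = c.id

Result:
name      | project | parent  
----------+---------+---------
Setup     | NULL    | NULL    
Document  | Gamma   | Setup   
Research  | NULL    | Setup   
Implement | Nova    | Document
Design    | Beta    | Setup   


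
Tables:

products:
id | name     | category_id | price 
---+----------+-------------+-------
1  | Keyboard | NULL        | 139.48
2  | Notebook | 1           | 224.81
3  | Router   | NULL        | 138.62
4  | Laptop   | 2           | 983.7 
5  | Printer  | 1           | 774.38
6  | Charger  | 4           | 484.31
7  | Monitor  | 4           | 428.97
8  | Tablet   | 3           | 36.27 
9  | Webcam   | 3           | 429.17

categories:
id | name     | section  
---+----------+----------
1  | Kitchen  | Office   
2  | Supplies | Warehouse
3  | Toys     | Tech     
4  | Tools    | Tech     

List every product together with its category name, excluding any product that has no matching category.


INNER JOIN keeps only products rows whose category_id matches an id in categories. Walk through each product:
  - product 1 (Keyboard): category_id=NULL, no match -> dropped
  - product 2 (Notebook): category_id=1 -> matches Kitchen
  - product 3 (Router): category_id=NULL, no match -> dropped
  - product 4 (Laptop): category_id=2 -> matches Supplies
  - product 5 (Printer): category_id=1 -> matches Kitchen
  - product 6 (Charger): category_id=4 -> matches Tools
  - product 7 (Monitor): category_id=4 -> matches Tools
  - product 8 (Tablet): category_id=3 -> matches Toys
  - product 9 (Webcam): category_id=3 -> matches Toys
So 2 of 9 rows are dropped.

SQL:
SELECT a.name, b.name AS category
FROM products a
INNER JOIN categories b ON a.category_id = b.id

Result:
name     | category
---------+---------
Notebook | Kitchen 
Laptop   | Supplies
Printer  | Kitchen 
Charger  | Tools   
Monitor  | Tools   
Tablet   | Toys    
Webcam   | Toys    


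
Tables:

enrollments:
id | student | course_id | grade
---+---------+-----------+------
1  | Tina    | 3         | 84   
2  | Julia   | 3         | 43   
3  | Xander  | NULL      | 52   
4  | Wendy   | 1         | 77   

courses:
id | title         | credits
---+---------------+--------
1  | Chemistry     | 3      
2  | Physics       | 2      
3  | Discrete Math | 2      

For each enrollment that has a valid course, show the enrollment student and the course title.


INNER JOIN keeps only enrollments rows whose course_id matches an id in courses. Walk through each enrollment:
  - enrollment 1 (Tina): course_id=3 -> matches Discrete Math
  - enrollment 2 (Julia): course_id=3 -> matches Discrete Math
  - enrollment 3 (Xander): course_id=NULL, no match -> dropped
  - enrollment 4 (Wendy): course_id=1 -> matches Chemistry
So 1 of 4 rows is dropped.

SQL:
SELECT a.student, b.title AS course
FROM enrollments a
INNER JOIN courses b ON a.course_id = b.id

Result:
student | course       
--------+--------------
Tina    | Discrete Math
Julia   | Discrete Math
Wendy   | Chemistry    


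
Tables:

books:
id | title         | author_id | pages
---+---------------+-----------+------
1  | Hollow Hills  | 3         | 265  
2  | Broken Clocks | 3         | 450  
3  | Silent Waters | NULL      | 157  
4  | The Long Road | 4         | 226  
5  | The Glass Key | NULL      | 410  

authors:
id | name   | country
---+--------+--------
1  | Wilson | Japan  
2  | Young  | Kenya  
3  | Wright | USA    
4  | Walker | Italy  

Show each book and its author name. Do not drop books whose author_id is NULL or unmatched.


LEFT JOIN keeps every row from books (the left table); where author_id has no match in authors, the author columns become NULL. Walk through each book:
  - book 1 (Hollow Hills): author_id=3 -> matches Wright
  - book 2 (Broken Clocks): author_id=3 -> matches Wright
  - book 3 (Silent Waters): author_id=NULL, no match -> kept with NULL
  - book 4 (The Long Road): author_id=4 -> matches Walker
  - book 5 (The Glass Key): author_id=NULL, no match -> kept with NULL
All 5 rows appear; 2 have NULL author.

SQL:
SELECT a.title, b.name AS author
FROM books a
LEFT JOIN authors b ON a.author_id = b.id

Result:
title         | author
--------------+-------
Hollow Hills  | Wright
Broken Clocks | Wright
Silent Waters | NULL  
The Long Road | Walker
The Glass Key | NULL  


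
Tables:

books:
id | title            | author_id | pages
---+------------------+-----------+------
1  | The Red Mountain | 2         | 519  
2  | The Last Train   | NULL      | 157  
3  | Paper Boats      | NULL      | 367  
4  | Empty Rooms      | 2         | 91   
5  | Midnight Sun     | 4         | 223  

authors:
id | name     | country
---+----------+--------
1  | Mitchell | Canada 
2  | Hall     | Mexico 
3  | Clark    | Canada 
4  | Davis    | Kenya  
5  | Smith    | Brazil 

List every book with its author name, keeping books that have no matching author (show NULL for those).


LEFT JOIN keeps every row from books (the left table); where author_id has no match in authors, the author columns become NULL. Walk through each book:
  - book 1 (The Red Mountain): author_id=2 -> matches Hall
  - book 2 (The Last Train): author_id=NULL, no match -> kept with NULL
  - book 3 (Paper Boats): author_id=NULL, no match -> kept with NULL
  - book 4 (Empty Rooms): author_id=2 -> matches Hall
  - book 5 (Midnight Sun): author_id=4 -> matches Davis
All 5 rows appear; 2 have NULL author.

SQL:
SELECT a.title, b.name AS author
FROM books a
LEFT JOIN authors b ON a.author_id = b.id

Result:
title            | author
-----------------+-------
The Red Mountain | Hall  
The Last Train   | NULL  
Paper Boats      | NULL  
Empty Rooms      | Hall  
Midnight Sun     | Davis 


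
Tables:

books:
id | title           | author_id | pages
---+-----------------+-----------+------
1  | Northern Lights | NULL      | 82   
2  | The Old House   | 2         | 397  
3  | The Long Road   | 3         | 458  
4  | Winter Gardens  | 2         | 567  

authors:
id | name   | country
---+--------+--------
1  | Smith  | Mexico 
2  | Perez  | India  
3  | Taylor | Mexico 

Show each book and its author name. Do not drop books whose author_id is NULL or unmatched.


LEFT JOIN keeps every row from books (the left table); where author_id has no match in authors, the author columns become NULL. Walk through each book:
  - book 1 (Northern Lights): author_id=NULL, no match -> kept with NULL
  - book 2 (The Old House): author_id=2 -> matches Perez
  - book 3 (The Long Road): author_id=3 -> matches Taylor
  - book 4 (Winter Gardens): author_id=2 -> matches Perez
All 4 rows appear; 1 has NULL author.

SQL:
SELECT a.title, b.name AS author
FROM books a
LEFT JOIN authors b ON a.author_id = b.id

Result:
title           | author
----------------+-------
Northern Lights | NULL  
The Old House   | Perez 
The Long Road   | Taylor
Winter Gardens  | Perez 


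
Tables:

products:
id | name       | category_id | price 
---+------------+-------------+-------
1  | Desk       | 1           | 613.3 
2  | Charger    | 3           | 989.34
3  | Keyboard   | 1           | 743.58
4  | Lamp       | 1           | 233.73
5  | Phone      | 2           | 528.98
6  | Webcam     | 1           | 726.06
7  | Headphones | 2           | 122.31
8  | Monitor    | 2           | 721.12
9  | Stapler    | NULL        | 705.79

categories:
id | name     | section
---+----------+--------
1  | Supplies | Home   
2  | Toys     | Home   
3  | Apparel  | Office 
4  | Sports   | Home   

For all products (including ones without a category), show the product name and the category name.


LEFT JOIN keeps every row from products (the left table); where category_id has no match in categories, the category columns become NULL. Walk through each product:
  - product 1 (Desk): category_id=1 -> matches Supplies
  - product 2 (Charger): category_id=3 -> matches Apparel
  - product 3 (Keyboard): category_id=1 -> matches Supplies
  - product 4 (Lamp): category_id=1 -> matches Supplies
  - product 5 (Phone): category_id=2 -> matches Toys
  - product 6 (Webcam): category_id=1 -> matches Supplies
  - product 7 (Headphones): category_id=2 -> matches Toys
  - product 8 (Monitor): category_id=2 -> matches Toys
  - product 9 (Stapler): category_id=NULL, no match -> kept with NULL
All 9 rows appear; 1 has NULL category.

SQL:
SELECT a.name, b.name AS category
FROM products a
LEFT JOIN categories b ON a.category_id = b.id

Result:
name       | category
-----------+---------
Desk       | Supplies
Charger    | Apparel 
Keyboard   | Supplies
Lamp       | Supplies
Phone      | Toys    
Webcam     | Supplies
Headphones | Toys    
Monitor    | Toys    
Stapler    | NULL    


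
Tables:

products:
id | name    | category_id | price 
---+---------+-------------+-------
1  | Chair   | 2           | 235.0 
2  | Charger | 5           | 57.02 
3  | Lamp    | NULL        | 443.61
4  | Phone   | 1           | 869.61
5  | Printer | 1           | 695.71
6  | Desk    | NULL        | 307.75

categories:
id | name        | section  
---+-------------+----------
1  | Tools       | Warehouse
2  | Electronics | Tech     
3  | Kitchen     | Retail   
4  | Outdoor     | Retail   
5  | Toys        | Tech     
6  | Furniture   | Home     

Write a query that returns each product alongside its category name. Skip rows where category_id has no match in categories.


INNER JOIN keeps only products rows whose category_id matches an id in categories. Walk through each product:
  - product 1 (Chair): category_id=2 -> matches Electronics
  - product 2 (Charger): category_id=5 -> matches Toys
  - product 3 (Lamp): category_id=NULL, no match -> dropped
  - product 4 (Phone): category_id=1 -> matches Tools
  - product 5 (Printer): category_id=1 -> matches Tools
  - product 6 (Desk): category_id=NULL, no match -> dropped
So 2 of 6 rows are dropped.

SQL:
SELECT a.name, b.name AS category
FROM products a
INNER JOIN categories b ON a.category_id = b.id

Result:
name    | category   
--------+------------
Chair   | Electronics
Charger | Toys       
Phone   | Tools      
Printer | Tools      


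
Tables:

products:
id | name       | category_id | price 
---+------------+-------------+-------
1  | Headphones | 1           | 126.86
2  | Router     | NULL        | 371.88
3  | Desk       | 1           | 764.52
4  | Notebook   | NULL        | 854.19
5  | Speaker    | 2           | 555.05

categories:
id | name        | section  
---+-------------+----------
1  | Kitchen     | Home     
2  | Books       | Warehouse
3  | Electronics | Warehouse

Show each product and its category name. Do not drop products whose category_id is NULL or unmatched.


LEFT JOIN keeps every row from products (the left table); where category_id has no match in categories, the category columns become NULL. Walk through each product:
  - product 1 (Headphones): category_id=1 -> matches Kitchen
  - product 2 (Router): category_id=NULL, no match -> kept with NULL
  - product 3 (Desk): category_id=1 -> matches Kitchen
  - product 4 (Notebook): category_id=NULL, no match -> kept with NULL
  - product 5 (Speaker): category_id=2 -> matches Books
All 5 rows appear; 2 have NULL category.

SQL:
SELECT a.name, b.name AS category
FROM products a
LEFT JOIN categories b ON a.category_id = b.id

Result:
name       | category
-----------+---------
Headphones | Kitchen 
Router     | NULL    
Desk       | Kitchen 
Notebook   | NULL    
Speaker    | Books   


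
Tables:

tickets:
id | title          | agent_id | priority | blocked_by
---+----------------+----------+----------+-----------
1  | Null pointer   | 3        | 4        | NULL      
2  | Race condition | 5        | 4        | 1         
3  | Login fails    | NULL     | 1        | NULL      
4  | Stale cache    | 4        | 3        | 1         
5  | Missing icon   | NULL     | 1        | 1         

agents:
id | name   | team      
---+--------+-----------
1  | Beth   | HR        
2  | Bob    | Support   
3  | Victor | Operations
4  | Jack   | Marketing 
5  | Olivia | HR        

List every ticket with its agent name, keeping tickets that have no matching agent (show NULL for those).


LEFT JOIN keeps every row from tickets (the left table); where agent_id has no match in agents, the agent columns become NULL. Walk through each ticket:
  - ticket 1 (Null pointer): agent_id=3 -> matches Victor
  - ticket 2 (Race condition): agent_id=5 -> matches Olivia
  - ticket 3 (Login fails): agent_id=NULL, no match -> kept with NULL
  - ticket 4 (Stale cache): agent_id=4 -> matches Jack
  - ticket 5 (Missing icon): agent_id=NULL, no match -> kept with NULL
All 5 rows appear; 2 have NULL agent.

SQL:
SELECT a.title, b.name AS agent
FROM tickets a
LEFT JOIN agents b ON a.agent_id = b.id

Result:
title          | agent 
---------------+-------
Null pointer   | Victor
Race condition | Olivia
Login fails    | NULL  
Stale cache    | Jack  
Missing icon   | NULL  


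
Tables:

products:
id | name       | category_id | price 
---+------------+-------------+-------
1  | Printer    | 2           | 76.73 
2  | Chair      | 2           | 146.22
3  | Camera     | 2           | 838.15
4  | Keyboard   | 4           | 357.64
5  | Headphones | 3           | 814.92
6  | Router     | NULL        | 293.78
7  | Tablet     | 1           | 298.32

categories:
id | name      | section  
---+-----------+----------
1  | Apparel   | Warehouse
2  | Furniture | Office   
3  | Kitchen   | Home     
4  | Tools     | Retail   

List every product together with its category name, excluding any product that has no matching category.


INNER JOIN keeps only products rows whose category_id matches an id in categories. Walk through each product:
  - product 1 (Printer): category_id=2 -> matches Furniture
  - product 2 (Chair): category_id=2 -> matches Furniture
  - product 3 (Camera): category_id=2 -> matches Furniture
  - product 4 (Keyboard): category_id=4 -> matches Tools
  - product 5 (Headphones): category_id=3 -> matches Kitchen
  - product 6 (Router): category_id=NULL, no match -> dropped
  - product 7 (Tablet): category_id=1 -> matches Apparel
So 1 of 7 rows is dropped.

SQL:
SELECT a.name, b.name AS category
FROM products a
INNER JOIN categories b ON a.category_id = b.id

Result:
name       | category 
-----------+----------
Printer    | Furniture
Chair      | Furniture
Camera     | Furniture
Keyboard   | Tools    
Headphones | Kitchen  
Tablet     | Apparel  


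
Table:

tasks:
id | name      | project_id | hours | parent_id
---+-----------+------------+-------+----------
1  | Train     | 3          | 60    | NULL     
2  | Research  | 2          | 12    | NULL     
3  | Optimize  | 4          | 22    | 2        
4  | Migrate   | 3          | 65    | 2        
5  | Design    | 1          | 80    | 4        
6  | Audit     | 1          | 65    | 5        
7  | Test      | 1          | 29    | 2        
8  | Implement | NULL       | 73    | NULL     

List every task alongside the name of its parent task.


This is a self-join: tasks is joined to a second copy of itself, matching each row's parent_id to another row's id. Use LEFT JOIN so rows with parent_id=NULL are kept.
  - task 1 (Train): parent_id=NULL -> NULL
  - task 2 (Research): parent_id=NULL -> NULL
  - task 3 (Optimize): parent_id=2 -> Research
  - task 4 (Migrate): parent_id=2 -> Research
  - task 5 (Design): parent_id=4 -> Migrate
  - task 6 (Audit): parent_id=5 -> Design
  - task 7 (Test): parent_id=2 -> Research
  - task 8 (Implement): parent_id=NULL -> NULL

SQL:
SELECT a.name AS item, b.name AS parent
FROM tasks a
LEFT JOIN tasks b ON a.parent_id = b.id

Result:
item      | parent  
----------+---------
Train     | NULL    
Research  | NULL    
Optimize  | Research
Migrate   | Research
Design    | Migrate 
Audit     | Design  
Test      | Research
Implement | NULL    


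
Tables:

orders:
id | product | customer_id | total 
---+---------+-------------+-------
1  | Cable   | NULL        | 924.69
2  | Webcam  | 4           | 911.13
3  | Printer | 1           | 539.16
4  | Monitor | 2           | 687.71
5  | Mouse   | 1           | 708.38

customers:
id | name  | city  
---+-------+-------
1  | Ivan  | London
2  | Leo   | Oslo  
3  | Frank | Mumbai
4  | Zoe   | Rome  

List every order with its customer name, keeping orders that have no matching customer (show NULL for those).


LEFT JOIN keeps every row from orders (the left table); where customer_id has no match in customers, the customer columns become NULL. Walk through each order:
  - order 1 (Cable): customer_id=NULL, no match -> kept with NULL
  - order 2 (Webcam): customer_id=4 -> matches Zoe
  - order 3 (Printer): customer_id=1 -> matches Ivan
  - order 4 (Monitor): customer_id=2 -> matches Leo
  - order 5 (Mouse): customer_id=1 -> matches Ivan
All 5 rows appear; 1 has NULL customer.

SQL:
SELECT a.product, b.name AS customer
FROM orders a
LEFT JOIN customers b ON a.customer_id = b.id

Result:
product | customer
--------+---------
Cable   | NULL    
Webcam  | Zoe     
Printer | Ivan    
Monitor | Leo     
Mouse   | Ivan    


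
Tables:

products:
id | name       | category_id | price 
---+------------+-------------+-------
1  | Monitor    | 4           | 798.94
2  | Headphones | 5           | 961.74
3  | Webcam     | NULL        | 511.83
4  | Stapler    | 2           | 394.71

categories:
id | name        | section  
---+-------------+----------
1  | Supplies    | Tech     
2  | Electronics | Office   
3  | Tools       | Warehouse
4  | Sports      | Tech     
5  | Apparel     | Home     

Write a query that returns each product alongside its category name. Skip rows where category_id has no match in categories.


INNER JOIN keeps only products rows whose category_id matches an id in categories. Walk through each product:
  - product 1 (Monitor): category_id=4 -> matches Sports
  - product 2 (Headphones): category_id=5 -> matches Apparel
  - product 3 (Webcam): category_id=NULL, no match -> dropped
  - product 4 (Stapler): category_id=2 -> matches Electronics
So 1 of 4 rows is dropped.

SQL:
SELECT a.name, b.name AS category
FROM products a
INNER JOIN categories b ON a.category_id = b.id

Result:
name       | category   
-----------+------------
Monitor    | Sports     
Headphones | Apparel    
Stapler    | Electronics


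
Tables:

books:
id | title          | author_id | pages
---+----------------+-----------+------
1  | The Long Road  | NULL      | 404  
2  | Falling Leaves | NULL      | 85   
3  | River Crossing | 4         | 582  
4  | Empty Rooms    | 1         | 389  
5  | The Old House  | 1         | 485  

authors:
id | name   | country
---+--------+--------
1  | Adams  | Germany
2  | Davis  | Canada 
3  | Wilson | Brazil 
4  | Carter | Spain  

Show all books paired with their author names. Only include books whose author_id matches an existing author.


INNER JOIN keeps only books rows whose author_id matches an id in authors. Walk through each book:
  - book 1 (The Long Road): author_id=NULL, no match -> dropped
  - book 2 (Falling Leaves): author_id=NULL, no match -> dropped
  - book 3 (River Crossing): author_id=4 -> matches Carter
  - book 4 (Empty Rooms): author_id=1 -> matches Adams
  - book 5 (The Old House): author_id=1 -> matches Adams
So 2 of 5 rows are dropped.

SQL:
SELECT a.title, b.name AS author
FROM books a
INNER JOIN authors b ON a.author_id = b.id

Result:
title          | author
---------------+-------
River Crossing | Carter
Empty Rooms    | Adams 
The Old House  | Adams 


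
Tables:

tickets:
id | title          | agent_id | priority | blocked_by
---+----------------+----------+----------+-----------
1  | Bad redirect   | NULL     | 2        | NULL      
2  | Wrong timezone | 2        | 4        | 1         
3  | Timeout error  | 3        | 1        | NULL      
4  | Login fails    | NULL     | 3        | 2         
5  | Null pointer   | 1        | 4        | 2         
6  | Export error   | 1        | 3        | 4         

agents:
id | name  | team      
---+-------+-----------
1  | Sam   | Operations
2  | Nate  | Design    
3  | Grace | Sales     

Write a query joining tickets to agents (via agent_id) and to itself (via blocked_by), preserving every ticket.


Two LEFT JOINs from the same base table tickets: one to agents via agent_id, one to tickets itself via blocked_by. Both are LEFT so every ticket is preserved.
Match against agents:
  - ticket 1 (Bad redirect): agent_id=NULL, no match -> kept with NULL
  - ticket 2 (Wrong timezone): agent_id=2 -> matches Nate
  - ticket 3 (Timeout error): agent_id=3 -> matches Grace
  - ticket 4 (Login fails): agent_id=NULL, no match -> kept with NULL
  - ticket 5 (Null pointer): agent_id=1 -> matches Sam
  - ticket 6 (Export error): agent_id=1 -> matches Sam
Match against tickets (self):
  - ticket 1 (Bad redirect): blocked_by=NULL -> NULL
  - ticket 2 (Wrong timezone): blocked_by=1 -> Bad redirect
  - ticket 3 (Timeout error): blocked_by=NULL -> NULL
  - ticket 4 (Login fails): blocked_by=2 -> Wrong timezone
  - ticket 5 (Null pointer): blocked_by=2 -> Wrong timezone
  - ticket 6 (Export error): blocked_by=4 -> Login fails

SQL:
SELECT a.title, b.name AS agent, c.title AS blocked_by
FROM tickets a
LEFT JOIN agents b ON a.agent_id = b.id
LEFT JOIN tickets c ON a.blocked_by = c.id

Result:
title          | agent | blocked_by    
---------------+-------+---------------
Bad redirect   | NULL  | NULL          
Wrong timezone | Nate  | Bad redirect  
Timeout error  | Grace | NULL          
Login fails    | NULL  | Wrong timezone
Null pointer   | Sam   | Wrong timezone
Export error   | Sam   | Login fails   


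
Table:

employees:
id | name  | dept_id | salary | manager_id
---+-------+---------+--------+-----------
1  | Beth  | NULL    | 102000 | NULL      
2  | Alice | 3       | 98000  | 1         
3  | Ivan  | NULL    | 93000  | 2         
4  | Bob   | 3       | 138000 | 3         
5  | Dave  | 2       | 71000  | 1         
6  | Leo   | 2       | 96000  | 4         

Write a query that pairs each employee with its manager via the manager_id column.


This is a self-join: employees is joined to a second copy of itself, matching each row's manager_id to another row's id. Use LEFT JOIN so rows with manager_id=NULL are kept.
  - employee 1 (Beth): manager_id=NULL -> NULL
  - employee 2 (Alice): manager_id=1 -> Beth
  - employee 3 (Ivan): manager_id=2 -> Alice
  - employee 4 (Bob): manager_id=3 -> Ivan
  - employee 5 (Dave): manager_id=1 -> Beth
  - employee 6 (Leo): manager_id=4 -> Bob

SQL:
SELECT a.name AS item, b.name AS manager
FROM employees a
LEFT JOIN employees b ON a.manager_id = b.id

Result:
item  | manager
------+--------
Beth  | NULL   
Alice | Beth   
Ivan  | Alice  
Bob   | Ivan   
Dave  | Beth   
Leo   | Bob    


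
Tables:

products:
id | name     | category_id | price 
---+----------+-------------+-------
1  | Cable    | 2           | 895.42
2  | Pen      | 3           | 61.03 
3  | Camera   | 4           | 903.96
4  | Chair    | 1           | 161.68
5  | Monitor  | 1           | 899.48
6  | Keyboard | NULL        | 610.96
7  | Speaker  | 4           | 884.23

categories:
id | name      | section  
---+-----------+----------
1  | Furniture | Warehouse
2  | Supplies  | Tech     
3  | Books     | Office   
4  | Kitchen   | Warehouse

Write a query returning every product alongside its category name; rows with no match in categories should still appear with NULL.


LEFT JOIN keeps every row from products (the left table); where category_id has no match in categories, the category columns become NULL. Walk through each product:
  - product 1 (Cable): category_id=2 -> matches Supplies
  - product 2 (Pen): category_id=3 -> matches Books
  - product 3 (Camera): category_id=4 -> matches Kitchen
  - product 4 (Chair): category_id=1 -> matches Furniture
  - product 5 (Monitor): category_id=1 -> matches Furniture
  - product 6 (Keyboard): category_id=NULL, no match -> kept with NULL
  - product 7 (Speaker): category_id=4 -> matches Kitchen
All 7 rows appear; 1 has NULL category.

SQL:
SELECT a.name, b.name AS category
FROM products a
LEFT JOIN categories b ON a.category_id = b.id

Result:
name     | category 
---------+----------
Cable    | Supplies 
Pen      | Books    
Camera   | Kitchen  
Chair    | Furniture
Monitor  | Furniture
Keyboard | NULL     
Speaker  | Kitchen  


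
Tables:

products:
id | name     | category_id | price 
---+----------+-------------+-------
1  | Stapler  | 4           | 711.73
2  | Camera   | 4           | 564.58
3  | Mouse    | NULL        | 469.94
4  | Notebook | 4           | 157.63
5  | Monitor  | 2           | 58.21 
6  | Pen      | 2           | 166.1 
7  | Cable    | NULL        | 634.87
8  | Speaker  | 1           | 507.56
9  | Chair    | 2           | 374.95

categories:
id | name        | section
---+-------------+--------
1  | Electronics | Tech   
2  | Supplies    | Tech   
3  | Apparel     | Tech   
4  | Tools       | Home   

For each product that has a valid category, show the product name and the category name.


INNER JOIN keeps only products rows whose category_id matches an id in categories. Walk through each product:
  - product 1 (Stapler): category_id=4 -> matches Tools
  - product 2 (Camera): category_id=4 -> matches Tools
  - product 3 (Mouse): category_id=NULL, no match -> dropped
  - product 4 (Notebook): category_id=4 -> matches Tools
  - product 5 (Monitor): category_id=2 -> matches Supplies
  - product 6 (Pen): category_id=2 -> matches Supplies
  - product 7 (Cable): category_id=NULL, no match -> dropped
  - product 8 (Speaker): category_id=1 -> matches Electronics
  - product 9 (Chair): category_id=2 -> matches Supplies
So 2 of 9 rows are dropped.

SQL:
SELECT a.name, b.name AS category
FROM products a
INNER JOIN categories b ON a.category_id = b.id

Result:
name     | category   
---------+------------
Stapler  | Tools      
Camera   | Tools      
Notebook | Tools      
Monitor  | Supplies   
Pen      | Supplies   
Speaker  | Electronics
Chair    | Supplies   


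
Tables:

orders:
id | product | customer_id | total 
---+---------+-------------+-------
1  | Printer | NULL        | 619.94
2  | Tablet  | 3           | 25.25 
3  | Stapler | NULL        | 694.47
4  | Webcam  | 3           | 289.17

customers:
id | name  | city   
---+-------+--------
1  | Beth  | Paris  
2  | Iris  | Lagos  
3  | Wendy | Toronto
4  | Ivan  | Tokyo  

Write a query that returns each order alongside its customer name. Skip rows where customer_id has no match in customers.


INNER JOIN keeps only orders rows whose customer_id matches an id in customers. Walk through each order:
  - order 1 (Printer): customer_id=NULL, no match -> dropped
  - order 2 (Tablet): customer_id=3 -> matches Wendy
  - order 3 (Stapler): customer_id=NULL, no match -> dropped
  - order 4 (Webcam): customer_id=3 -> matches Wendy
So 2 of 4 rows are dropped.

SQL:
SELECT a.product, b.name AS customer
FROM orders a
INNER JOIN customers b ON a.customer_id = b.id

Result:
product | customer
--------+---------
Tablet  | Wendy   
Webcam  | Wendy   


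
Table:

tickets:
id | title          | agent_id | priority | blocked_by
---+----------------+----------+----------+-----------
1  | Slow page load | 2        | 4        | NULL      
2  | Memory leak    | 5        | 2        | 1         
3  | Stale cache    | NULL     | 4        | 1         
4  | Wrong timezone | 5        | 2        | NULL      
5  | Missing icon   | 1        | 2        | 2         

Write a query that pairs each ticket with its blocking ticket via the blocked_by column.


This is a self-join: tickets is joined to a second copy of itself, matching each row's blocked_by to another row's id. Use LEFT JOIN so rows with blocked_by=NULL are kept.
  - ticket 1 (Slow page load): blocked_by=NULL -> NULL
  - ticket 2 (Memory leak): blocked_by=1 -> Slow page load
  - ticket 3 (Stale cache): blocked_by=1 -> Slow page load
  - ticket 4 (Wrong timezone): blocked_by=NULL -> NULL
  - ticket 5 (Missing icon): blocked_by=2 -> Memory leak

SQL:
SELECT a.title AS item, b.title AS blocked_by
FROM tickets a
LEFT JOIN tickets b ON a.blocked_by = b.id

Result:
item           | blocked_by    
---------------+---------------
Slow page load | NULL          
Memory leak    | Slow page load
Stale cache    | Slow page load
Wrong timezone | NULL          
Missing icon   | Memory leak   
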